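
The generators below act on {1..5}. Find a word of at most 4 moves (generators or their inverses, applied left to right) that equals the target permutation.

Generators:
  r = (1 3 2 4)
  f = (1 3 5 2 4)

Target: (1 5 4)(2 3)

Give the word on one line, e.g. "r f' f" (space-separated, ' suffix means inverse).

f' r' f'

  after f': (1 4 2 5 3)
  after r': (1 2 5)(3 4)
  after f': (1 5 4)(2 3)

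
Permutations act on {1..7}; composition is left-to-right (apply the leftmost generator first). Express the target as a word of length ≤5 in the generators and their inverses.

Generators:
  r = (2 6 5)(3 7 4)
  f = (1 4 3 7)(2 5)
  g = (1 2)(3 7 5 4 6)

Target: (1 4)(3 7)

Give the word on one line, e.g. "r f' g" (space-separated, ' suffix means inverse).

g' r g'

  after g': (1 2)(3 6 4 5 7)
  after r: (1 6 3 5 4 2)
  after g': (1 4)(3 7)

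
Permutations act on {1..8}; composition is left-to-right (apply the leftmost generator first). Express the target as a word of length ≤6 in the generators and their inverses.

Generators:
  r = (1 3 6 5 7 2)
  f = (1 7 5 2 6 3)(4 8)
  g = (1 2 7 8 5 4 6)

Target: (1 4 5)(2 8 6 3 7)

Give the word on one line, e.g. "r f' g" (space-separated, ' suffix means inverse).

r' f r g

  after r': (1 2 7 5 6 3)
  after f: (1 6)(2 5 3 7)(4 8)
  after r: (1 5 6 3 2 7)(4 8)
  after g: (1 4 5)(2 8 6 3 7)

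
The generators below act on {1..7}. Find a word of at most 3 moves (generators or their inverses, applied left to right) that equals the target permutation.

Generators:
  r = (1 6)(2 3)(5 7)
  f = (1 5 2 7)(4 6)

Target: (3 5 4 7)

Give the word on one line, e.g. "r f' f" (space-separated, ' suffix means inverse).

f' r f'

  after f': (1 7 2 5)(4 6)
  after r: (1 5 6 4)(2 7 3)
  after f': (3 5 4 7)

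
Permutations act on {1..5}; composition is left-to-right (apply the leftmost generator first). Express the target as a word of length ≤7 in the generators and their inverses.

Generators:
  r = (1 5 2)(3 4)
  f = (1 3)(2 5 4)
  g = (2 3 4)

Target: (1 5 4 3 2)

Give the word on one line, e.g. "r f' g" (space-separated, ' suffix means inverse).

  after g: (2 3 4)
  after g: (2 4 3)
  after r': (1 2 3 5)
  after f: (1 5 3 4 2)
  after g: (1 5 4 3 2)

g g r' f g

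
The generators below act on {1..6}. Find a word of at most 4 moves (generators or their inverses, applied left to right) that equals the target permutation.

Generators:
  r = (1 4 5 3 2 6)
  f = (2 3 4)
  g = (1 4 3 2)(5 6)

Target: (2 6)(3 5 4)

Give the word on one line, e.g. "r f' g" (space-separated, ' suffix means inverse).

f' r g'

  after f': (2 4 3)
  after r: (1 4 2 5 3 6)
  after g': (2 6)(3 5 4)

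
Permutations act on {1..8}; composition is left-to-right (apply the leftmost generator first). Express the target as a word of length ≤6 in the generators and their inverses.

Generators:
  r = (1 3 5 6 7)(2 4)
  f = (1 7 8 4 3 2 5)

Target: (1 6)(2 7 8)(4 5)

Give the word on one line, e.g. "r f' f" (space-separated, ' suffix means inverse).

  after r': (1 7 6 5 3)(2 4)
  after r': (1 6 3 7 5)
  after f: (1 6 2 5 7)(3 8 4)
  after f: (1 6 5 8 3 4 2)
  after f: (1 6)(2 7 8)(4 5)

r' r' f f f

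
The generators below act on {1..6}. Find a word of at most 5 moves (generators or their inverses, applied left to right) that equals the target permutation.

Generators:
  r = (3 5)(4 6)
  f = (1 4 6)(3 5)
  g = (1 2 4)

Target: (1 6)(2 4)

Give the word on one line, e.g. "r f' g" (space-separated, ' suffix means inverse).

  after g': (1 4 2)
  after r: (1 6 4 2)(3 5)
  after f: (2 4)
  after f: (1 4 2 6)(3 5)
  after r': (1 6)(2 4)

g' r f f r'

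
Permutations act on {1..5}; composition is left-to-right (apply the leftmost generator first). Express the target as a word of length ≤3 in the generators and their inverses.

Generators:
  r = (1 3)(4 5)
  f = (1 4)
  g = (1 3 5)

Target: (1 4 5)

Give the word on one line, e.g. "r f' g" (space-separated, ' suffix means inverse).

g' r

  after g': (1 5 3)
  after r: (1 4 5)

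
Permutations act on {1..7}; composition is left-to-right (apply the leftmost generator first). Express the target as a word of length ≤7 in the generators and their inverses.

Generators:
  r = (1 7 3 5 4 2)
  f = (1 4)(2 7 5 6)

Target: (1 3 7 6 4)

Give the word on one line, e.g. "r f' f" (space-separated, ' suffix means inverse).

  after r: (1 7 3 5 4 2)
  after f: (1 5)(2 4 7 3 6)
  after r': (1 3 6 4)(2 5)
  after f: (1 3 2 6)(5 7)
  after f: (1 3 7 6 4)

r f r' f f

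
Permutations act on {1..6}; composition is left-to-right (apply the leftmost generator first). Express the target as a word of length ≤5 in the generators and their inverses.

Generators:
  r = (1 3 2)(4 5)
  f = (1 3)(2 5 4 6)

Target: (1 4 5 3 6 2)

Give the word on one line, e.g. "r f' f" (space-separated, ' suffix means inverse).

  after r: (1 3 2)(4 5)
  after r: (1 2 3)
  after f': (1 6 4 5 2)
  after r: (1 6 5)(2 3)
  after f': (1 4 5 3 6 2)

r r f' r f'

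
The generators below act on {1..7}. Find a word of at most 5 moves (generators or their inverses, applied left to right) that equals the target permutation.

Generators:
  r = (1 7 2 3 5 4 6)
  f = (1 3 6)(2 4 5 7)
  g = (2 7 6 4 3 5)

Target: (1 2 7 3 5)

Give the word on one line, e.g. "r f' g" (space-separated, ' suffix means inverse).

  after g: (2 7 6 4 3 5)
  after g: (2 6 3)(4 5 7)
  after g: (2 4)(3 7)(5 6)
  after r: (1 7 5)(2 6 4 3)
  after g': (1 2 7 3 5)

g g g r g'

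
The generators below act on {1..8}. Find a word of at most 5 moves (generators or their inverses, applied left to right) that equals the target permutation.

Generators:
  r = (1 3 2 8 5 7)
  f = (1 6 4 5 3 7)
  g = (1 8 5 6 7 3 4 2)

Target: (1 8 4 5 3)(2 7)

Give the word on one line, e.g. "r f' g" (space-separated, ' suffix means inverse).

  after f': (1 7 3 5 4 6)
  after r': (1 5 4 6 7)(2 3 8)
  after g': (1 8 4 5 3)(2 7)

f' r' g'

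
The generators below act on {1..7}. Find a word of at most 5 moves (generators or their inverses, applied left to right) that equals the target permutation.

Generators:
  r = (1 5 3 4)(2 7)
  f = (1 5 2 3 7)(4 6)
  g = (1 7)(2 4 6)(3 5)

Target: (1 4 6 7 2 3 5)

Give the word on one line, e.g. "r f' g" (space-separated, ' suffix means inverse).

g' g' r'

  after g': (1 7)(2 6 4)(3 5)
  after g': (2 4 6)
  after r': (1 4 6 7 2 3 5)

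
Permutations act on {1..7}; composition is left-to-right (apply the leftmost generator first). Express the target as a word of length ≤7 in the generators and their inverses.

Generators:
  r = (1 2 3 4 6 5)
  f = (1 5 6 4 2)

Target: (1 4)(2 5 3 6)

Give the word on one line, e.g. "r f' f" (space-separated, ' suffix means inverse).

f' r' r' r' r'

  after f': (1 2 4 6 5)
  after r': (2 3)
  after r': (1 5 6 4 3)
  after r': (1 6 3 5 4 2)
  after r': (1 4)(2 5 3 6)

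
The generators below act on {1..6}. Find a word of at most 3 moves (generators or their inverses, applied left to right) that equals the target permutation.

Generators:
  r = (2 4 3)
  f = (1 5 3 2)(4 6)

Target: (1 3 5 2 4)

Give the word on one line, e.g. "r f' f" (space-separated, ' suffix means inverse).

r f f

  after r: (2 4 3)
  after f: (1 5 3)(2 6 4)
  after f: (1 3 5 2 4)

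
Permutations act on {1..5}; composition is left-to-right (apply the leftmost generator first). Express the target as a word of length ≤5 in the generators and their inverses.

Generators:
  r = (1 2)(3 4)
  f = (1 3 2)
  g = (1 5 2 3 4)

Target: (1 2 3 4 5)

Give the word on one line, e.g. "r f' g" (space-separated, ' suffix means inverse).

  after g: (1 5 2 3 4)
  after f': (1 5 3 4 2)
  after r': (1 5 4)
  after g: (1 2 3 4 5)

g f' r' g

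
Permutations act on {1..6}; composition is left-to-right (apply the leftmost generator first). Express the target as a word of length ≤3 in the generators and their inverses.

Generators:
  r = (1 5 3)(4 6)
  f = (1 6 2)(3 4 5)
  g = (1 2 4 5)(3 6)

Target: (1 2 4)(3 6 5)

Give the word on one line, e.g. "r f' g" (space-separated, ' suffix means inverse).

  after g: (1 2 4 5)(3 6)
  after r: (1 2 6)(3 4)
  after r: (1 2 4)(3 6 5)

g r r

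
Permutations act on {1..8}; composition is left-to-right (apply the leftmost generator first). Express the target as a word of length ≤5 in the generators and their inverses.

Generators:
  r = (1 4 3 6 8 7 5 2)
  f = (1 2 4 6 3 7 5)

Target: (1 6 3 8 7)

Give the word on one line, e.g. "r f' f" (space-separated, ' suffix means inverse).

r r f'

  after r: (1 4 3 6 8 7 5 2)
  after r: (1 3 8 5)(2 4 6 7)
  after f': (1 6 3 8 7)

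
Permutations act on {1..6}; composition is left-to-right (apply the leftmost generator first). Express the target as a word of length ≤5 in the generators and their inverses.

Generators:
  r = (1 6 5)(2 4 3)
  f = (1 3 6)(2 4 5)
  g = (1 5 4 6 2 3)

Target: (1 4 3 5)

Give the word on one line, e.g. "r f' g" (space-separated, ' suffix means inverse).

f' f' g' f

  after f': (1 6 3)(2 5 4)
  after f': (1 3 6)(2 4 5)
  after g': (1 2 5 6 3 4)
  after f: (1 4 3 5)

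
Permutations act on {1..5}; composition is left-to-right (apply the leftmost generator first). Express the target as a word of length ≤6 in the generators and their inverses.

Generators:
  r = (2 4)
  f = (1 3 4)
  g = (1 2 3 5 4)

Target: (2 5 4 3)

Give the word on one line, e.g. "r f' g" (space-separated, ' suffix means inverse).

  after g': (1 4 5 3 2)
  after r: (1 2)(3 4 5)
  after f': (1 2 4 5)
  after g': (2 5 4 3)

g' r f' g'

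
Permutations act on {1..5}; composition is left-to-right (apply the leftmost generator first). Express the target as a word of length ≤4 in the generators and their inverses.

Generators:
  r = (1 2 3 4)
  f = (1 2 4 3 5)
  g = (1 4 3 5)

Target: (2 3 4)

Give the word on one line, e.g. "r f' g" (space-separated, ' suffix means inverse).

r g f'

  after r: (1 2 3 4)
  after g: (1 2 5)
  after f': (2 3 4)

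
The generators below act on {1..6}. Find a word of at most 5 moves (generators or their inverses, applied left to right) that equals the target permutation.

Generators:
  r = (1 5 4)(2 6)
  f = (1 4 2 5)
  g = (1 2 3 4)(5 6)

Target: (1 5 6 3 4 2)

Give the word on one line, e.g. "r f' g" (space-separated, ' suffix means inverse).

  after f': (1 5 2 4)
  after f': (1 2)(4 5)
  after r': (1 6 2 4)
  after g: (1 5 6 3 4 2)

f' f' r' g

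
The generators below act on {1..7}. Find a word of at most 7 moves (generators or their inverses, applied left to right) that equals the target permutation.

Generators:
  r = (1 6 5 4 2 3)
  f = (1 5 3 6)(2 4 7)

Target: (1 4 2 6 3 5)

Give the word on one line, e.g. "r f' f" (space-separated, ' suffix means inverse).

  after r': (1 3 2 4 5 6)
  after f': (1 5 3 7 4)
  after r: (1 4 6 5)(2 3 7)
  after f': (1 2 5 6)(3 4)
  after r': (1 4 2 6 3 5)

r' f' r f' r'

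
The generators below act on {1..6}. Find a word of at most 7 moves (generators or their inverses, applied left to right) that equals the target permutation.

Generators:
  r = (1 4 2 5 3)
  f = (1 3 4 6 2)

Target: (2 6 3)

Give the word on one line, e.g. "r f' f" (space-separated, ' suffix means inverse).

  after r': (1 3 5 2 4)
  after r': (1 5 4 3 2)
  after f': (1 5 3 6 4)
  after r': (1 2 4 3 6)
  after f: (2 6 3)

r' r' f' r' f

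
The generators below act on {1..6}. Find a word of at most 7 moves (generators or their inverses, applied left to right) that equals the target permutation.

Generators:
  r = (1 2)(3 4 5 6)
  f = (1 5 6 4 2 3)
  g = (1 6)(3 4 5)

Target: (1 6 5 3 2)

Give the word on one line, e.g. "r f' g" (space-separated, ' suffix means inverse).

  after r': (1 2)(3 6 5 4)
  after g: (1 2 6 3)
  after f: (1 3 5 6)(2 4)
  after g: (1 4 2 5)
  after f': (1 6 5 3 2)

r' g f g f'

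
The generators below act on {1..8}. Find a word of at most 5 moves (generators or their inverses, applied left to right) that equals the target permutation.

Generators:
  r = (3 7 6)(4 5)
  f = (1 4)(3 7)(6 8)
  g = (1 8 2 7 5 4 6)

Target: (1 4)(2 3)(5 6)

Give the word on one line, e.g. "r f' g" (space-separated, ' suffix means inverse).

  after g: (1 8 2 7 5 4 6)
  after f': (1 6 4 8 2 3 7 5)
  after g': (1 4)(2 3)(5 6)

g f' g'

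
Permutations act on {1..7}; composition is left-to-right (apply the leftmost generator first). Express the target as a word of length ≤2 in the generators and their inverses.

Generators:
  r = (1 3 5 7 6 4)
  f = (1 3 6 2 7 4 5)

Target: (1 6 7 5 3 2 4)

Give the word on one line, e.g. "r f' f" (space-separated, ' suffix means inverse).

f f

  after f: (1 3 6 2 7 4 5)
  after f: (1 6 7 5 3 2 4)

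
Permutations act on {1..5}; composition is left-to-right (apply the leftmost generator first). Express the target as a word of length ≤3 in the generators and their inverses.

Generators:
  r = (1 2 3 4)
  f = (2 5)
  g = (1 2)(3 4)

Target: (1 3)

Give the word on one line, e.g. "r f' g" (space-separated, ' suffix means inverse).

r' g

  after r': (1 4 3 2)
  after g: (1 3)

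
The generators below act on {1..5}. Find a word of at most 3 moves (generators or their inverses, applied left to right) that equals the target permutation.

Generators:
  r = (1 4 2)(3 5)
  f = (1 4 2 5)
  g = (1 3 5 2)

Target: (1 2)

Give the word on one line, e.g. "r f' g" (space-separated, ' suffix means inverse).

f g r

  after f: (1 4 2 5)
  after g: (1 4)(3 5)
  after r: (1 2)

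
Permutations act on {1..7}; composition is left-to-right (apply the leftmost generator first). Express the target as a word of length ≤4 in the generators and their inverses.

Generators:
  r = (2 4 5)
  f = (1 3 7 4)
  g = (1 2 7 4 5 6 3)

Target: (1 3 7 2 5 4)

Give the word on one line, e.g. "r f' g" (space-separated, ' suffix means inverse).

  after f: (1 3 7 4)
  after r': (1 3 7 2 5 4)

f r'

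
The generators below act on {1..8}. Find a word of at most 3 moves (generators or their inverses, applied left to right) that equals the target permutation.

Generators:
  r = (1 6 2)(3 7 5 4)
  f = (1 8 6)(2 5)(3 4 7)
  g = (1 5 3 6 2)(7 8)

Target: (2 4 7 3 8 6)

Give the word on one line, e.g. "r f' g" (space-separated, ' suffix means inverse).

  after g': (1 2 6 3 5)(7 8)
  after g': (1 6 5 2 3)
  after f: (2 4 7 3 8 6)

g' g' f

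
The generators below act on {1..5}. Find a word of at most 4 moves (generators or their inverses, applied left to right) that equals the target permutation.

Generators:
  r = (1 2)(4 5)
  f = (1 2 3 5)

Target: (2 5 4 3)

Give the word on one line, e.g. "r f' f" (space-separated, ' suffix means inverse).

r' f' r' r'

  after r': (1 2)(4 5)
  after f': (2 5 4 3)
  after r': (1 2 4 3)
  after r': (2 5 4 3)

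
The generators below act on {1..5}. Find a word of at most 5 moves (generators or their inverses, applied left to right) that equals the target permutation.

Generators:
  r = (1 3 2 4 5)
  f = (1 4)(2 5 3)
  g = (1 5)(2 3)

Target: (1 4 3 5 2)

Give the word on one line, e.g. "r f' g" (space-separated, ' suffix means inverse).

  after g: (1 5)(2 3)
  after r': (1 4 2)
  after f: (2 4 5 3)
  after f: (1 4 3 5 2)

g r' f f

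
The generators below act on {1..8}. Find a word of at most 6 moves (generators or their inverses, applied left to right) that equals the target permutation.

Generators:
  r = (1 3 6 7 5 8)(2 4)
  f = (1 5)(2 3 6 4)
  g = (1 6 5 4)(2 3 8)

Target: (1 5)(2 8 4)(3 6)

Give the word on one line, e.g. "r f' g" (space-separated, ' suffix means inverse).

g g f' f'

  after g: (1 6 5 4)(2 3 8)
  after g: (1 5)(2 8 3)(4 6)
  after f': (2 8)(3 4)
  after f': (1 5)(2 8 4)(3 6)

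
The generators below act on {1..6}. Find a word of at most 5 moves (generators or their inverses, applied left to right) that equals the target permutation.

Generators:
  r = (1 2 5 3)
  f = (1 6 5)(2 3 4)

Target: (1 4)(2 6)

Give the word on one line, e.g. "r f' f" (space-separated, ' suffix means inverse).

r' f r'

  after r': (1 3 5 2)
  after f: (1 4 2 6 5 3)
  after r': (1 4)(2 6)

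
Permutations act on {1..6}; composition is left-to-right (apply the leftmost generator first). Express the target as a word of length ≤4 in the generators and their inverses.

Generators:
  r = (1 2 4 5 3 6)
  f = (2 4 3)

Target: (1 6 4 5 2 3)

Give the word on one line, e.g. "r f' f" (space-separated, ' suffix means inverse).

  after f: (2 4 3)
  after r': (1 6 3)(4 5)
  after f': (1 6 4 5 2 3)

f r' f'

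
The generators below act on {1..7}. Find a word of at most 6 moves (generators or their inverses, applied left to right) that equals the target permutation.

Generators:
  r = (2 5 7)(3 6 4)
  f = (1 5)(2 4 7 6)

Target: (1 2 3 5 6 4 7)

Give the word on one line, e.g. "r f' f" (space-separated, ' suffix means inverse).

r r f r'

  after r: (2 5 7)(3 6 4)
  after r: (2 7 5)(3 4 6)
  after f: (1 5 4 2 6 3 7)
  after r': (1 2 3 5 6 4 7)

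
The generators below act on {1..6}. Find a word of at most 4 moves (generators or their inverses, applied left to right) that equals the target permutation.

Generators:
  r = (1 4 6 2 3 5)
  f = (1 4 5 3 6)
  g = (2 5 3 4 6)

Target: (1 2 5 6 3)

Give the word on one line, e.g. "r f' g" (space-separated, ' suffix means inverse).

  after g: (2 5 3 4 6)
  after r: (1 4 2)(3 6)
  after g': (1 3 4 6 5 2)
  after r': (1 2 5 6 3)

g r g' r'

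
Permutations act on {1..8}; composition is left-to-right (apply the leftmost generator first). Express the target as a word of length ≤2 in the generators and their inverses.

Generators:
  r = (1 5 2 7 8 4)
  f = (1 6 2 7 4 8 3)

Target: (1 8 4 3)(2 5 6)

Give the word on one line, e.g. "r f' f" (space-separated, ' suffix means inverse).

r' f

  after r': (1 4 8 7 2 5)
  after f: (1 8 4 3)(2 5 6)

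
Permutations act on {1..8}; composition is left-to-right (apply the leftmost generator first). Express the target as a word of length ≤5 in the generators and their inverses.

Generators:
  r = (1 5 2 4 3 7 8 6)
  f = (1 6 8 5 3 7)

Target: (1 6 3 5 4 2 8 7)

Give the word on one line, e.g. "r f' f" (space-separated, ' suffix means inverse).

f r' f'

  after f: (1 6 8 5 3 7)
  after r': (1 8)(2 5 4)(6 7)
  after f': (1 6 3 5 4 2 8 7)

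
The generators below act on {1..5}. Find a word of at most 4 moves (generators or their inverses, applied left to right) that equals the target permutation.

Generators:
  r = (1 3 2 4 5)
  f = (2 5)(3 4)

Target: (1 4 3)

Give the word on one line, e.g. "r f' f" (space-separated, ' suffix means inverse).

f' r' f' r

  after f': (2 5)(3 4)
  after r': (1 5 3 2 4)
  after f': (1 2 3 5 4)
  after r: (1 4 3)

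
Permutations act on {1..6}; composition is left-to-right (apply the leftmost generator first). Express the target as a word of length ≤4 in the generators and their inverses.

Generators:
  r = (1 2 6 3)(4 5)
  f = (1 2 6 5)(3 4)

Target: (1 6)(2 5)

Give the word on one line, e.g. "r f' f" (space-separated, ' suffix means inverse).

f' f'

  after f': (1 5 6 2)(3 4)
  after f': (1 6)(2 5)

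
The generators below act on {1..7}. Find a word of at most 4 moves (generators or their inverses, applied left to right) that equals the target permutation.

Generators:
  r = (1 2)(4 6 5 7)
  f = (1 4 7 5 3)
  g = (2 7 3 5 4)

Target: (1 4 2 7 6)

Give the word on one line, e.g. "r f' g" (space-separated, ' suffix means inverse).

f' r f f

  after f': (1 3 5 7 4)
  after r: (1 3 7 6 5 4 2)
  after f: (2 4)(3 5 7 6)
  after f: (1 4 2 7 6)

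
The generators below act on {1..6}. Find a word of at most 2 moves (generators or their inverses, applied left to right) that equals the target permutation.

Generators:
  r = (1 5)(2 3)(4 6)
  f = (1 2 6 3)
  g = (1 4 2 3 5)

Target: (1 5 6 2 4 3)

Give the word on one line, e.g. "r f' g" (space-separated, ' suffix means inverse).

g' f'

  after g': (1 5 3 2 4)
  after f': (1 5 6 2 4 3)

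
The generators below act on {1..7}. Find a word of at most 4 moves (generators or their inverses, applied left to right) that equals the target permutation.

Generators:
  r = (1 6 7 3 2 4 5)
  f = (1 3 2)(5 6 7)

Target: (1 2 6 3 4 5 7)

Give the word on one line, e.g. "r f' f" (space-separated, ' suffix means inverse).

f r

  after f: (1 3 2)(5 6 7)
  after r: (1 2 6 3 4 5 7)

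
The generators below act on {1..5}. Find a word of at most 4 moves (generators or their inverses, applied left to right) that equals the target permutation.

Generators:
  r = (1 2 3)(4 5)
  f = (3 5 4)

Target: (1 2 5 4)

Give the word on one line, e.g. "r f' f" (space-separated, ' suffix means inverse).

f r f

  after f: (3 5 4)
  after r: (1 2 3 4)
  after f: (1 2 5 4)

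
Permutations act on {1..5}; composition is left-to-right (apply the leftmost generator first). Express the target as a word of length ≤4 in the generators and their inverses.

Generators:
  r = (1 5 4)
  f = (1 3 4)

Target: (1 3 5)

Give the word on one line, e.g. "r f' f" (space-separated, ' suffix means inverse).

f' r f

  after f': (1 4 3)
  after r: (3 5 4)
  after f: (1 3 5)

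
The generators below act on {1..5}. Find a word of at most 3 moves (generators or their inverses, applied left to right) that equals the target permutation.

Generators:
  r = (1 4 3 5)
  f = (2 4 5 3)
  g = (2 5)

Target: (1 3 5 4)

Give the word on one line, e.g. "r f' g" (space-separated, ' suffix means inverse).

  after g': (2 5)
  after r': (1 5 2 3 4)
  after f: (1 3 5 4)

g' r' f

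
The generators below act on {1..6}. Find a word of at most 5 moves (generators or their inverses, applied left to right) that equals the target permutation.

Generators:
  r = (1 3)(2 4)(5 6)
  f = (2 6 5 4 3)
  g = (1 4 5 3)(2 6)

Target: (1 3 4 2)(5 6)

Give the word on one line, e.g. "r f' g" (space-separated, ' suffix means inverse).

g f g g f

  after g: (1 4 5 3)(2 6)
  after f: (1 3)(2 5)
  after g: (2 3 4 5 6)
  after g: (1 4 3 5 2)
  after f: (1 3 4 2)(5 6)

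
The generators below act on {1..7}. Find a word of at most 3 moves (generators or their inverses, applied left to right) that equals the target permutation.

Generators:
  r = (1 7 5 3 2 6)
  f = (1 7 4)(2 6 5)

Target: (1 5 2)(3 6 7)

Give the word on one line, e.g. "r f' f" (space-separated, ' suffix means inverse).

  after r: (1 7 5 3 2 6)
  after r: (1 5 2)(3 6 7)

r r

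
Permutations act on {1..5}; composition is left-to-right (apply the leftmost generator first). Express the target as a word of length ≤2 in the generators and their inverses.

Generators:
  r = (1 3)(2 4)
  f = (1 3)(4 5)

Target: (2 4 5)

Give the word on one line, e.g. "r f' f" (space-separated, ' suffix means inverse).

  after f': (1 3)(4 5)
  after r: (2 4 5)

f' r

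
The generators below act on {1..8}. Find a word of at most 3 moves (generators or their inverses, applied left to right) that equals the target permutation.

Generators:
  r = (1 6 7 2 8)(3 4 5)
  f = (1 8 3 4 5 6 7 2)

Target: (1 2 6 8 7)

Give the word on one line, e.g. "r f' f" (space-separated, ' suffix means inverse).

r r r

  after r: (1 6 7 2 8)(3 4 5)
  after r: (1 7 8 6 2)(3 5 4)
  after r: (1 2 6 8 7)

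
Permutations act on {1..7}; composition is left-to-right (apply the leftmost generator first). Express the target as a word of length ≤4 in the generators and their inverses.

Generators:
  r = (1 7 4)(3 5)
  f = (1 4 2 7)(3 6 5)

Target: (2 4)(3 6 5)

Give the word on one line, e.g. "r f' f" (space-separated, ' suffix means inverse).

  after f: (1 4 2 7)(3 6 5)
  after r': (1 7 4 2)(3 6)
  after r': (2 4)(3 6 5)

f r' r'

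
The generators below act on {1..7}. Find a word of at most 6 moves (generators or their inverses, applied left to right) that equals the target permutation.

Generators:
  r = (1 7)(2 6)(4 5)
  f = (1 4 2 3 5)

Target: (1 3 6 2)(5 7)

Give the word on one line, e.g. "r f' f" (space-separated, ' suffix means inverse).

  after r: (1 7)(2 6)(4 5)
  after f': (1 7 5)(2 6 4 3)
  after r': (3 6 5 7 4)
  after f': (1 5 7)(2 4)(3 6)
  after f': (1 3 6 2)(5 7)

r f' r' f' f'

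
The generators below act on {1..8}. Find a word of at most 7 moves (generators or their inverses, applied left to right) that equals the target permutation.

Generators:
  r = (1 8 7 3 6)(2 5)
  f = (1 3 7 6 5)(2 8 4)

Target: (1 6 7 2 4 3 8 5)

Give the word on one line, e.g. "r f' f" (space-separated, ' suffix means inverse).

f f r' r' r'

  after f: (1 3 7 6 5)(2 8 4)
  after f: (1 7 5 3 6)(2 4 8)
  after r': (1 8 5 7 2 4)
  after r': (2 4 6 3 7 5 8)
  after r': (1 6 7 2 4 3 8 5)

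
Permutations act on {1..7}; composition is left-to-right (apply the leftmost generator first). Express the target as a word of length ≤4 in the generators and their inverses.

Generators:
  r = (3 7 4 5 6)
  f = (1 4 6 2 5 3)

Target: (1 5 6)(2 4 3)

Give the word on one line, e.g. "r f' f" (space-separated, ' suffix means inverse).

f f f f

  after f: (1 4 6 2 5 3)
  after f: (1 6 5)(2 3 4)
  after f: (1 2)(3 6)(4 5)
  after f: (1 5 6)(2 4 3)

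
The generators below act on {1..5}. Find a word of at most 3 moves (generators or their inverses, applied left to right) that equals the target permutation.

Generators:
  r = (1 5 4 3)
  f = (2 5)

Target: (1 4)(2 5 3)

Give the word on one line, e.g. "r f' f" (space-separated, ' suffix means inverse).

  after r: (1 5 4 3)
  after r: (1 4)(3 5)
  after f': (1 4)(2 5 3)

r r f'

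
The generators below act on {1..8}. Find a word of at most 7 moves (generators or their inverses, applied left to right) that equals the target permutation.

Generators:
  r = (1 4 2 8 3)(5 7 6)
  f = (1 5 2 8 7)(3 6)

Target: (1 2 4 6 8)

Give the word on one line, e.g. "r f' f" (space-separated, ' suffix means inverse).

f r r r f

  after f: (1 5 2 8 7)(3 6)
  after r: (1 7 4 2 3 5 8 6)
  after r: (1 6 4 8 5 3 7 2)
  after r: (1 5)(2 4 3 6)(7 8)
  after f: (1 2 4 6 8)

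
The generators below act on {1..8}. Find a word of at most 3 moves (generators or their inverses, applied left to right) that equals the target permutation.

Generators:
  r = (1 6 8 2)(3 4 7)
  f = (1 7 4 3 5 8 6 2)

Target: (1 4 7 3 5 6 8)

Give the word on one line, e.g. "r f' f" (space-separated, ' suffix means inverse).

  after f: (1 7 4 3 5 8 6 2)
  after r': (1 4 7 3 5 6 8)

f r'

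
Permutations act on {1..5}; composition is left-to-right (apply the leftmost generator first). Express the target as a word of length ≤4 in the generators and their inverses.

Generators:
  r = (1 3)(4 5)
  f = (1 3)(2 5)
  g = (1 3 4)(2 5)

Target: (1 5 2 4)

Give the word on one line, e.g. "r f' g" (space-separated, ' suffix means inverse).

g' r'

  after g': (1 4 3)(2 5)
  after r': (1 5 2 4)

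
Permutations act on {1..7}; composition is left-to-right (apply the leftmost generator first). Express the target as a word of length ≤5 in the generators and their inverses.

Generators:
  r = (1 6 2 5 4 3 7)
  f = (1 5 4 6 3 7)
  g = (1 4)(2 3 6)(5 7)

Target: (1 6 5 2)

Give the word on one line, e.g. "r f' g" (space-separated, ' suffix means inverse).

  after f: (1 5 4 6 3 7)
  after g: (1 7 4 2 3 5)
  after r: (2 7 3 4 5 6)
  after r: (1 6 5 2)

f g r r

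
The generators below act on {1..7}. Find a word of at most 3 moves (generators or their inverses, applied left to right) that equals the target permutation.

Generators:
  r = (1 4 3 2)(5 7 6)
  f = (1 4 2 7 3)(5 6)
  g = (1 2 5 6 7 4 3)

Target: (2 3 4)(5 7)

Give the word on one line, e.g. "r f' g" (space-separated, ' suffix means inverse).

  after f': (1 3 7 2 4)(5 6)
  after g: (2 3 4)(5 7)

f' g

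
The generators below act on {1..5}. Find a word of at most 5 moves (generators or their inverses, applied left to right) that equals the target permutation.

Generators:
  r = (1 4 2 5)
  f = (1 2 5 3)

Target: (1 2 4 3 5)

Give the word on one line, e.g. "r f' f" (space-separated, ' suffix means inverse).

r' f f f

  after r': (1 5 2 4)
  after f: (1 3)(2 4)
  after f: (2 4 5 3)
  after f: (1 2 4 3 5)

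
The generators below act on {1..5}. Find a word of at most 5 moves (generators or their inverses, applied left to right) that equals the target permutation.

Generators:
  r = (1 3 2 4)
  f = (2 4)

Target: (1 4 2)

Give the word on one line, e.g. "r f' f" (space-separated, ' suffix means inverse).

  after r: (1 3 2 4)
  after f': (1 3 4)
  after r': (2 3)
  after r': (1 4 2)

r f' r' r'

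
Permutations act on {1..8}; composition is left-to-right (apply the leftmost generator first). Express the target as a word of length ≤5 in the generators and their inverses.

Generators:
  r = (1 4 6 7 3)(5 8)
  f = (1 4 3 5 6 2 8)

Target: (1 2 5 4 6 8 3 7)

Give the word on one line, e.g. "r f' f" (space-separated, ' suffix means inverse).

  after r: (1 4 6 7 3)(5 8)
  after r: (1 6 3 4 7)
  after f: (1 2 8)(4 7)(5 6)
  after r': (1 2 5 4 6 8 3 7)

r r f r'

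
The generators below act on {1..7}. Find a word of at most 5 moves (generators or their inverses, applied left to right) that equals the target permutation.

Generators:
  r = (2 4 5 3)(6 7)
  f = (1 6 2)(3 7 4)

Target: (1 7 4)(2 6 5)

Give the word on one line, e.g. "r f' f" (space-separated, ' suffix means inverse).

r' f' f' r

  after r': (2 3 5 4)(6 7)
  after f': (1 2 4 6 3 5 7)
  after f': (1 6 4)(2 7)(3 5)
  after r: (1 7 4)(2 6 5)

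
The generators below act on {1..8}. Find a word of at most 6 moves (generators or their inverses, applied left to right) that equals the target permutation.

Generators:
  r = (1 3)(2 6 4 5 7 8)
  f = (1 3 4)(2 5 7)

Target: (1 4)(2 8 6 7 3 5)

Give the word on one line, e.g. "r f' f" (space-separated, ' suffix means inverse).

f' r' f r

  after f': (1 4 3)(2 7 5)
  after r': (1 6 2 5 8 7 4)
  after f: (1 6 5 8 2 7)(3 4)
  after r: (1 4)(2 8 6 7 3 5)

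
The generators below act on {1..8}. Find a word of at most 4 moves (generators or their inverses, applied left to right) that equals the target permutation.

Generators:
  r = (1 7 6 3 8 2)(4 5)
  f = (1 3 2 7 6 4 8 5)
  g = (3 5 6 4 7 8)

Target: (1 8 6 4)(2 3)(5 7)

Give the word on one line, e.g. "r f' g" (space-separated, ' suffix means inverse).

f r' g f

  after f: (1 3 2 7 6 4 8 5)
  after r': (1 6 5 2)(3 8 4)
  after g: (1 4 5 2)(7 8)
  after f: (1 8 6 4)(2 3)(5 7)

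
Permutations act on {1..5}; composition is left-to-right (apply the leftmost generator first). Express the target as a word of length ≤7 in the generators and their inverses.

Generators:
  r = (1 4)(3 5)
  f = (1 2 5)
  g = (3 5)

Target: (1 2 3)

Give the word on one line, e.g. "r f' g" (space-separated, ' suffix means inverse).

r g' r' f g'

  after r: (1 4)(3 5)
  after g': (1 4)
  after r': (3 5)
  after f: (1 2 5 3)
  after g': (1 2 3)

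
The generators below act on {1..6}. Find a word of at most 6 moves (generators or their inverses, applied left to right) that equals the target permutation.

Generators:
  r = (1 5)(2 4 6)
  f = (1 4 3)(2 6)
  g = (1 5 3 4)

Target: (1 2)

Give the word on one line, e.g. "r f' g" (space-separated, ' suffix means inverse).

  after f': (1 3 4)(2 6)
  after r': (1 3 2 4 5)
  after f': (1 4 5 3 6 2)
  after r': (1 2 5 3 4)
  after g': (1 2)

f' r' f' r' g'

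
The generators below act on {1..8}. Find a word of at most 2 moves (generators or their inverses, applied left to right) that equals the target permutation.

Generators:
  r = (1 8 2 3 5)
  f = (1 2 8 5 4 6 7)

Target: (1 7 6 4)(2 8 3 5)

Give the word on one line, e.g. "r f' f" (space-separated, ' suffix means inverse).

f' r

  after f': (1 7 6 4 5 8 2)
  after r: (1 7 6 4)(2 8 3 5)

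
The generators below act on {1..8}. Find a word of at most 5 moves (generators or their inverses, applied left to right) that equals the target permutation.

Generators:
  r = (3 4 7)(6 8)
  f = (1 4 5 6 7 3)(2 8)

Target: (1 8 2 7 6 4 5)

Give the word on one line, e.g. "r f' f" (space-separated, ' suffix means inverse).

  after f': (1 3 7 6 5 4)(2 8)
  after r: (1 4)(2 6 5 7 8)
  after f: (1 5 3)(2 7)
  after f: (1 6 7 8 2 3 4 5)
  after r': (1 8 2 7 6 4 5)

f' r f f r'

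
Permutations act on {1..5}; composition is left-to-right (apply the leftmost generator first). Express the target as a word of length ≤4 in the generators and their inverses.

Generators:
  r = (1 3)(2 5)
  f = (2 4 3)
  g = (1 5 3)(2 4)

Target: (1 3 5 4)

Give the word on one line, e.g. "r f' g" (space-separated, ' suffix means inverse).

  after f': (2 3 4)
  after r: (1 3 4 5 2)
  after g: (2 5 4 3)
  after r: (1 3 5 4)

f' r g r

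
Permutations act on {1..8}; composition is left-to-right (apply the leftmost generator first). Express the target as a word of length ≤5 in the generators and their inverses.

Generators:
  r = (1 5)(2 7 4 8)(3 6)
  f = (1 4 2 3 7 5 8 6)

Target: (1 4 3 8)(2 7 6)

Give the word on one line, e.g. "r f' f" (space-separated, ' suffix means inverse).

  after f': (1 6 8 5 7 3 2 4)
  after f': (1 8 7 2)(3 4 6 5)
  after f': (1 5 2 6 7 4 8 3)
  after r: (2 3 5 7 8 6 4)
  after f: (1 4 3 8)(2 7 6)

f' f' f' r f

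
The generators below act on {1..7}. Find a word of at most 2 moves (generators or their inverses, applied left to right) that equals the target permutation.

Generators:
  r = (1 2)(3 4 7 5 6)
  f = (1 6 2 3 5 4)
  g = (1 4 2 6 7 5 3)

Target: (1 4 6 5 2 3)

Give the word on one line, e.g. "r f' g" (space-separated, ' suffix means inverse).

r g'

  after r: (1 2)(3 4 7 5 6)
  after g': (1 4 6 5 2 3)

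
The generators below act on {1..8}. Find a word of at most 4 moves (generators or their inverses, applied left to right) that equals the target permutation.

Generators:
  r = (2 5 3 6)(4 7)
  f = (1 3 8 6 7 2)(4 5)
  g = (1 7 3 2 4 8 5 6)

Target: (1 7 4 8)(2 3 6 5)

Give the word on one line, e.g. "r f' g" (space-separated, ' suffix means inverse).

f r f

  after f: (1 3 8 6 7 2)(4 5)
  after r: (1 6 4 3 8 2)(5 7)
  after f: (1 7 4 8)(2 3 6 5)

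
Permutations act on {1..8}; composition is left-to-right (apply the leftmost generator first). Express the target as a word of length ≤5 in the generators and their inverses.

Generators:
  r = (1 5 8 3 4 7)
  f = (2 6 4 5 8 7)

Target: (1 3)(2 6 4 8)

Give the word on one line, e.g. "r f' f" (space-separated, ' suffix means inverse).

r r r f

  after r: (1 5 8 3 4 7)
  after r: (1 8 4)(3 7 5)
  after r: (1 3)(4 5)(7 8)
  after f: (1 3)(2 6 4 8)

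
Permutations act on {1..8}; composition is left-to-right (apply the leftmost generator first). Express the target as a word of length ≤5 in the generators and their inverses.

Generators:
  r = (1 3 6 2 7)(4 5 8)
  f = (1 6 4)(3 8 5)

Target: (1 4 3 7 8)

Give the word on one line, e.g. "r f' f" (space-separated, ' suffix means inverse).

f r f r' f

  after f: (1 6 4)(3 8 5)
  after r: (1 2 7)(3 4)(5 6)
  after f: (1 2 7 6 3)(4 8 5)
  after r': (1 6)(3 7)(4 5 8)
  after f: (1 4 3 7 8)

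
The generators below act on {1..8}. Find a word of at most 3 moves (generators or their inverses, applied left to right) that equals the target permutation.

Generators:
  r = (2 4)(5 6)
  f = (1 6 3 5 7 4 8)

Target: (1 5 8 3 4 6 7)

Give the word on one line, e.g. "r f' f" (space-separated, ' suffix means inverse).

  after f: (1 6 3 5 7 4 8)
  after f: (1 3 7 8 6 5 4)
  after f: (1 5 8 3 4 6 7)

f f f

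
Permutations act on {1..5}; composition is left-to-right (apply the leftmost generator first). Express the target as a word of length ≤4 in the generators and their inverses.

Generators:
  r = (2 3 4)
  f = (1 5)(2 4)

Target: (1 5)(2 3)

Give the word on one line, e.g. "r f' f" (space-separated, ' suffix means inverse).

  after r: (2 3 4)
  after f: (1 5)(2 3)
  after f: (2 3 4)
  after f: (1 5)(2 3)

r f f f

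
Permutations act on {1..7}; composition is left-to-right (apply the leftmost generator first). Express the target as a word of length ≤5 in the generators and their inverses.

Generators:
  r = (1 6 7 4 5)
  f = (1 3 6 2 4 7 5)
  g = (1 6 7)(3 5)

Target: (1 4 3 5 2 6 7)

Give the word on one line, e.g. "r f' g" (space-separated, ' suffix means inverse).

  after g: (1 6 7)(3 5)
  after f: (1 2 4 7 3)(5 6)
  after f: (1 4 5 2 7 6)
  after g': (1 4 3 5 2 6 7)

g f f g'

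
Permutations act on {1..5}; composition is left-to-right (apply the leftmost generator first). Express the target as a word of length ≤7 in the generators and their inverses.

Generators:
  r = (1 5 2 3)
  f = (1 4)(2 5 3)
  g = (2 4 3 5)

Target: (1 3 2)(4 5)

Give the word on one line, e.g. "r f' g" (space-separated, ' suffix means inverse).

r f' r g f

  after r: (1 5 2 3)
  after f': (1 2 5 3 4)
  after r: (1 3 4 5)
  after g: (1 5)(2 4)
  after f: (1 3 2)(4 5)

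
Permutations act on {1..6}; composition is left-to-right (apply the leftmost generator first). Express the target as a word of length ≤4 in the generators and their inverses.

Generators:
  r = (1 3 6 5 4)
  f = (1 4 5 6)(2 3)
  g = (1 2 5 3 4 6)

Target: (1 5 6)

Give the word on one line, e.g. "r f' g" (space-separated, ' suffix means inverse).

  after g: (1 2 5 3 4 6)
  after r: (1 2 4 5 6 3)
  after f: (1 3 4 6 2 5)
  after g': (1 5 6)

g r f g'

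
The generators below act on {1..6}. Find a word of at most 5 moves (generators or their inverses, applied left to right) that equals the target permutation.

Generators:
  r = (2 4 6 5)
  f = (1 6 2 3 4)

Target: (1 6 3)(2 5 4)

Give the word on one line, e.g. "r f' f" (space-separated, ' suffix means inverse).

  after f: (1 6 2 3 4)
  after f: (1 2 4 6 3)
  after r: (1 4 5 2 6 3)
  after r: (1 6 3)(2 5 4)

f f r r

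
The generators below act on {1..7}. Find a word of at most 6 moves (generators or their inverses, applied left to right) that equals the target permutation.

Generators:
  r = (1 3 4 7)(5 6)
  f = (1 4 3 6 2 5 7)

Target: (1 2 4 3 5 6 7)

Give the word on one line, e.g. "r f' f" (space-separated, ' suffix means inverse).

  after r: (1 3 4 7)(5 6)
  after f: (1 6 7 4)(2 5)
  after f: (1 2 7 3 6)
  after r': (1 2 4 3 5 6 7)

r f f r'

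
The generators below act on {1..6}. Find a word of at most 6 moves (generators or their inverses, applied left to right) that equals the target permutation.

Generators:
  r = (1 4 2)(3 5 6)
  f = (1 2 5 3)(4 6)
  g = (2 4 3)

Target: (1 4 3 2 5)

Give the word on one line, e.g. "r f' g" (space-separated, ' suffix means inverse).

g' g' f' g r'

  after g': (2 3 4)
  after g': (2 4 3)
  after f': (1 3)(2 6 4 5)
  after g: (1 2 6 3)(4 5)
  after r': (1 4 3 2 5)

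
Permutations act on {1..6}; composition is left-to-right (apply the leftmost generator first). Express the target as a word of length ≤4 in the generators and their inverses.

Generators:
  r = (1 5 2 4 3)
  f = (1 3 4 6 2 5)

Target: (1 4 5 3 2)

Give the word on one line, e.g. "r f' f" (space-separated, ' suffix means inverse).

r' r'

  after r': (1 3 4 2 5)
  after r': (1 4 5 3 2)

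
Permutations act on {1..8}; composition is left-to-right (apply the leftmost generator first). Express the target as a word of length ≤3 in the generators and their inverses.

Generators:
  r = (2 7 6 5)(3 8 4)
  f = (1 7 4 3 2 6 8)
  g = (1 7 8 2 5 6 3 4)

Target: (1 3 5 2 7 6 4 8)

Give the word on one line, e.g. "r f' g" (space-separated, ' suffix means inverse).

f f g'

  after f: (1 7 4 3 2 6 8)
  after f: (1 4 2 8 7 3 6)
  after g': (1 3 5 2 7 6 4 8)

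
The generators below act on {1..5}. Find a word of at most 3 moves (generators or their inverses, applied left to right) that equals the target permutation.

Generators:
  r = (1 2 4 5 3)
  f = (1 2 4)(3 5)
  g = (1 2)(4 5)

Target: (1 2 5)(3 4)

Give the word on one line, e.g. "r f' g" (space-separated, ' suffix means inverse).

g f' g'

  after g: (1 2)(4 5)
  after f': (2 4 3 5)
  after g': (1 2 5)(3 4)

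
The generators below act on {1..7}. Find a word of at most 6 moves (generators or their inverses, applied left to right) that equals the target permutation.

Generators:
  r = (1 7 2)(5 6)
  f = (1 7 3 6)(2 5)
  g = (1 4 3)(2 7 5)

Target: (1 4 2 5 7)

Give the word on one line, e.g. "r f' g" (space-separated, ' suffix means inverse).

g r' f r f'

  after g: (1 4 3)(2 7 5)
  after r': (1 4 3 2)(5 7 6)
  after f: (1 4 6 2 7)(3 5)
  after r: (1 4 5 3 6)
  after f': (1 4 2 5 7)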